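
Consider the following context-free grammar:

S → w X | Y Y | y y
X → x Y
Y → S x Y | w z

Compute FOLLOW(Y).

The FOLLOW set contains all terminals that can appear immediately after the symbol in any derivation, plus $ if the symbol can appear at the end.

We compute FOLLOW(Y) using the standard algorithm.
FOLLOW(S) starts with {$}.
FIRST(S) = {w, y}
FIRST(X) = {x}
FIRST(Y) = {w, y}
FOLLOW(S) = {$, x}
FOLLOW(X) = {$, x}
FOLLOW(Y) = {$, w, x, y}
Therefore, FOLLOW(Y) = {$, w, x, y}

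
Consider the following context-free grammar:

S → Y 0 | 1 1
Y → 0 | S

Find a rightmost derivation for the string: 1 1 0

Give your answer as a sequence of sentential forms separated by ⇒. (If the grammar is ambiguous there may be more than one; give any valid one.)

S ⇒ Y 0 ⇒ S 0 ⇒ 1 1 0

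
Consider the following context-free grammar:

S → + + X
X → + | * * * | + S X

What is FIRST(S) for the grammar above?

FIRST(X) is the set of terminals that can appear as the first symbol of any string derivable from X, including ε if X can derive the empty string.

We compute FIRST(S) using the standard algorithm.
FIRST(S) = {+}
FIRST(X) = {*, +}
Therefore, FIRST(S) = {+}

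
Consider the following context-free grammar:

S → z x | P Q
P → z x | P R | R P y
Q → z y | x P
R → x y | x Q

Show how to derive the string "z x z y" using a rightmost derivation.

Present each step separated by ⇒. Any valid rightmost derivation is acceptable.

S ⇒ P Q ⇒ P z y ⇒ z x z y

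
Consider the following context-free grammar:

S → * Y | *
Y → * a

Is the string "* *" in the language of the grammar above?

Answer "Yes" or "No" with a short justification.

No - no valid derivation exists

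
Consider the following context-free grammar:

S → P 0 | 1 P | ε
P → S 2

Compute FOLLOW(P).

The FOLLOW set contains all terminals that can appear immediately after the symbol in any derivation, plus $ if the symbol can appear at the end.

We compute FOLLOW(P) using the standard algorithm.
FOLLOW(S) starts with {$}.
FIRST(P) = {1, 2}
FIRST(S) = {1, 2, ε}
FOLLOW(P) = {$, 0, 2}
FOLLOW(S) = {$, 2}
Therefore, FOLLOW(P) = {$, 0, 2}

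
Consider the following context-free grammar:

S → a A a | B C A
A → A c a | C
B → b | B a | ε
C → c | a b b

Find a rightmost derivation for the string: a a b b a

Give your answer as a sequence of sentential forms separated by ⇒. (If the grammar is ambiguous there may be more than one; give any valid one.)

S ⇒ a A a ⇒ a C a ⇒ a a b b a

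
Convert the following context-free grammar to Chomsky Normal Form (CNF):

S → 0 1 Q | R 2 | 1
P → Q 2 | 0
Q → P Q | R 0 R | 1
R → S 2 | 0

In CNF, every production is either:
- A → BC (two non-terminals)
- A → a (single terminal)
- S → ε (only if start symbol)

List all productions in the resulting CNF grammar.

T0 → 0; T1 → 1; T2 → 2; S → 1; P → 0; Q → 1; R → 0; S → T0 X0; X0 → T1 Q; S → R T2; P → Q T2; Q → P Q; Q → R X1; X1 → T0 R; R → S T2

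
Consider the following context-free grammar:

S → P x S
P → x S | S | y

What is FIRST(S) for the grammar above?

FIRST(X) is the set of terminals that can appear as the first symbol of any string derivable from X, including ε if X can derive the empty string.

We compute FIRST(S) using the standard algorithm.
FIRST(P) = {x, y}
FIRST(S) = {x, y}
Therefore, FIRST(S) = {x, y}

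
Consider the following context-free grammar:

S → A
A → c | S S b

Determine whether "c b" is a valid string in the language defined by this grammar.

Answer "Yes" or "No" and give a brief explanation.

No - no valid derivation exists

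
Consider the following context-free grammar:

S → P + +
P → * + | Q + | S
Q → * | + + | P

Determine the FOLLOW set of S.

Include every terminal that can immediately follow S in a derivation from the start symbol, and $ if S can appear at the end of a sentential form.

We compute FOLLOW(S) using the standard algorithm.
FOLLOW(S) starts with {$}.
FIRST(P) = {*, +}
FIRST(Q) = {*, +}
FIRST(S) = {*, +}
FOLLOW(P) = {+}
FOLLOW(Q) = {+}
FOLLOW(S) = {$, +}
Therefore, FOLLOW(S) = {$, +}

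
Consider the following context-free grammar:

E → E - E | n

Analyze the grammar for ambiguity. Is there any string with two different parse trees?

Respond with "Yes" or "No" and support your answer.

Yes - the string 'n - n - n - n' has two distinct parse trees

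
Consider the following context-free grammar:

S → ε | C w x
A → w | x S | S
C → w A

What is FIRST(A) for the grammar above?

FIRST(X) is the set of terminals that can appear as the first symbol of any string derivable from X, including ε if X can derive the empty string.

We compute FIRST(A) using the standard algorithm.
FIRST(A) = {w, x, ε}
FIRST(C) = {w}
FIRST(S) = {w, ε}
Therefore, FIRST(A) = {w, x, ε}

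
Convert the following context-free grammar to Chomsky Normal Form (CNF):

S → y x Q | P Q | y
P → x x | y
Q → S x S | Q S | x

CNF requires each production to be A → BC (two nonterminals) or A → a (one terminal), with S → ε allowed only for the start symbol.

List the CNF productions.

TY → y; TX → x; S → y; P → y; Q → x; S → TY X0; X0 → TX Q; S → P Q; P → TX TX; Q → S X1; X1 → TX S; Q → Q S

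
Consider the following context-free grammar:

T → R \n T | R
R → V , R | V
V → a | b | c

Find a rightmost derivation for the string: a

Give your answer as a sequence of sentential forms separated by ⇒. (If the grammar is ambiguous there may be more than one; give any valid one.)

T ⇒ R ⇒ V ⇒ a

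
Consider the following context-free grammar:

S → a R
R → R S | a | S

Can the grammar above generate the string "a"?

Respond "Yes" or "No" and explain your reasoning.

No - no valid derivation exists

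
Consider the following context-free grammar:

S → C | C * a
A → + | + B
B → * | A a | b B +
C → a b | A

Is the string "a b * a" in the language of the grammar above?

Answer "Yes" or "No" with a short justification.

Yes - a valid derivation exists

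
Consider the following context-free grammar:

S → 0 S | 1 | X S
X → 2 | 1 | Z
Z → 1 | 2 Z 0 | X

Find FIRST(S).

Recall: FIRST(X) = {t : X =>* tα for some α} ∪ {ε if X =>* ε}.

We compute FIRST(S) using the standard algorithm.
FIRST(S) = {0, 1, 2}
FIRST(X) = {1, 2}
FIRST(Z) = {1, 2}
Therefore, FIRST(S) = {0, 1, 2}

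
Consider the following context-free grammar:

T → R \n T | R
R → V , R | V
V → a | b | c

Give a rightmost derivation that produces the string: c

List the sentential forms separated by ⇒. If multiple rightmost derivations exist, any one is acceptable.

T ⇒ R ⇒ V ⇒ c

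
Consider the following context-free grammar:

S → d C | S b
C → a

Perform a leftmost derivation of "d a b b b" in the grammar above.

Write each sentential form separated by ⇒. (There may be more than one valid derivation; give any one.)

S ⇒ S b ⇒ S b b ⇒ S b b b ⇒ d C b b b ⇒ d a b b b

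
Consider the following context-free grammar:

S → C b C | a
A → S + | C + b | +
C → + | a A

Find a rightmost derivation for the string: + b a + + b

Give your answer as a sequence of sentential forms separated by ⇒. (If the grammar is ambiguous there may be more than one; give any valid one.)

S ⇒ C b C ⇒ C b a A ⇒ C b a C + b ⇒ C b a + + b ⇒ + b a + + b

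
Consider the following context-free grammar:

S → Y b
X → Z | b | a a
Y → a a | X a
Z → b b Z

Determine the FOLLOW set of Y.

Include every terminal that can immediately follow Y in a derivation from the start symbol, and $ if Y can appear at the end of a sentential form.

We compute FOLLOW(Y) using the standard algorithm.
FOLLOW(S) starts with {$}.
FIRST(S) = {a, b}
FIRST(X) = {a, b}
FIRST(Y) = {a, b}
FIRST(Z) = {b}
FOLLOW(S) = {$}
FOLLOW(X) = {a}
FOLLOW(Y) = {b}
FOLLOW(Z) = {a}
Therefore, FOLLOW(Y) = {b}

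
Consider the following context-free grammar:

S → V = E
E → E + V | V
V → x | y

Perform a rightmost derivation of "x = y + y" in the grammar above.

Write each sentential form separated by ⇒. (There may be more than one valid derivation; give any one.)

S ⇒ V = E ⇒ V = E + V ⇒ V = E + y ⇒ V = V + y ⇒ V = y + y ⇒ x = y + y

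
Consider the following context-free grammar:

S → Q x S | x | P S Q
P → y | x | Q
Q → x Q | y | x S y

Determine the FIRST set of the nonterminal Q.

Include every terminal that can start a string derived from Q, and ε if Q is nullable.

We compute FIRST(Q) using the standard algorithm.
FIRST(P) = {x, y}
FIRST(Q) = {x, y}
FIRST(S) = {x, y}
Therefore, FIRST(Q) = {x, y}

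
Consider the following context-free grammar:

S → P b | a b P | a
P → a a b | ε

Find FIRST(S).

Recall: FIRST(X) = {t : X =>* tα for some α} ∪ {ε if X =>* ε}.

We compute FIRST(S) using the standard algorithm.
FIRST(P) = {a, ε}
FIRST(S) = {a, b}
Therefore, FIRST(S) = {a, b}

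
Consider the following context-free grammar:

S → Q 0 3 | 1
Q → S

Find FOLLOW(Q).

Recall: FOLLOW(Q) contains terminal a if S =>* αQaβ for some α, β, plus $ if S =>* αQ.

We compute FOLLOW(Q) using the standard algorithm.
FOLLOW(S) starts with {$}.
FIRST(Q) = {1}
FIRST(S) = {1}
FOLLOW(Q) = {0}
FOLLOW(S) = {$, 0}
Therefore, FOLLOW(Q) = {0}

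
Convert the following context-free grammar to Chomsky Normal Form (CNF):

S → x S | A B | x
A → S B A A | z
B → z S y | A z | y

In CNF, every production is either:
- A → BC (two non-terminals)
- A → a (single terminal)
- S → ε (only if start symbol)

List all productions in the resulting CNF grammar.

TX → x; S → x; A → z; TZ → z; TY → y; B → y; S → TX S; S → A B; A → S X0; X0 → B X1; X1 → A A; B → TZ X2; X2 → S TY; B → A TZ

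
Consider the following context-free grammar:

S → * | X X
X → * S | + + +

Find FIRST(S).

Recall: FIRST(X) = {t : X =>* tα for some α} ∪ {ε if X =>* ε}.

We compute FIRST(S) using the standard algorithm.
FIRST(S) = {*, +}
FIRST(X) = {*, +}
Therefore, FIRST(S) = {*, +}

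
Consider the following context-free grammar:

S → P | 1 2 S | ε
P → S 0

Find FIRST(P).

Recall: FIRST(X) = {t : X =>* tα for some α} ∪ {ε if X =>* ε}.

We compute FIRST(P) using the standard algorithm.
FIRST(P) = {0, 1}
FIRST(S) = {0, 1, ε}
Therefore, FIRST(P) = {0, 1}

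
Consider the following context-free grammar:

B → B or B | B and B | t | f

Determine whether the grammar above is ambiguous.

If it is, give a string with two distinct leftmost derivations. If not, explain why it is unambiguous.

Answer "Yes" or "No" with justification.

Yes - the string 'f or f or f and t' has two distinct leftmost derivations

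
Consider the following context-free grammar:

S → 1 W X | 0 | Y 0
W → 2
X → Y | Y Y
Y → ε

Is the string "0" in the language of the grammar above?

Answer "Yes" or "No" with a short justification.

Yes - a valid derivation exists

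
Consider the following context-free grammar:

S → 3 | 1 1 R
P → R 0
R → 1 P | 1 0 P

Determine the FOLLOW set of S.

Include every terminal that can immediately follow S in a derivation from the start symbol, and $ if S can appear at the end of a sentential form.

We compute FOLLOW(S) using the standard algorithm.
FOLLOW(S) starts with {$}.
FIRST(P) = {1}
FIRST(R) = {1}
FIRST(S) = {1, 3}
FOLLOW(P) = {$, 0}
FOLLOW(R) = {$, 0}
FOLLOW(S) = {$}
Therefore, FOLLOW(S) = {$}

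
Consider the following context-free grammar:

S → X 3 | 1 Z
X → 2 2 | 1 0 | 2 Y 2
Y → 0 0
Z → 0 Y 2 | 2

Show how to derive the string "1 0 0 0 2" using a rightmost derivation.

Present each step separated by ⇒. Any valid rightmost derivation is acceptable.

S ⇒ 1 Z ⇒ 1 0 Y 2 ⇒ 1 0 0 0 2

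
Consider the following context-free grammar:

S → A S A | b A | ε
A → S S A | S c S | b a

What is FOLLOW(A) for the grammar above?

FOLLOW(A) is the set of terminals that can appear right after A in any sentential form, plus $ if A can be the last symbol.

We compute FOLLOW(A) using the standard algorithm.
FOLLOW(S) starts with {$}.
FIRST(A) = {b, c}
FIRST(S) = {b, c, ε}
FOLLOW(A) = {$, b, c}
FOLLOW(S) = {$, b, c}
Therefore, FOLLOW(A) = {$, b, c}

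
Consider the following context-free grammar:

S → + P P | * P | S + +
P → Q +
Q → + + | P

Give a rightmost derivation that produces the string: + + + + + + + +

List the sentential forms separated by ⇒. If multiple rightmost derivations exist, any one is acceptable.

S ⇒ + P P ⇒ + P Q + ⇒ + P + + + ⇒ + Q + + + + ⇒ + P + + + + ⇒ + Q + + + + + ⇒ + + + + + + + +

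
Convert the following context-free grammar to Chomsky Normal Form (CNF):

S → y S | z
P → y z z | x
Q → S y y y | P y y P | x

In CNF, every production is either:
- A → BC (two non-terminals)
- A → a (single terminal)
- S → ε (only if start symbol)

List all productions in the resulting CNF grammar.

TY → y; S → z; TZ → z; P → x; Q → x; S → TY S; P → TY X0; X0 → TZ TZ; Q → S X1; X1 → TY X2; X2 → TY TY; Q → P X3; X3 → TY X4; X4 → TY P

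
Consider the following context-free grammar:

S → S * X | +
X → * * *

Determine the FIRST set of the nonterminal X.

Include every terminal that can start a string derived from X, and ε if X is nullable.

We compute FIRST(X) using the standard algorithm.
FIRST(S) = {+}
FIRST(X) = {*}
Therefore, FIRST(X) = {*}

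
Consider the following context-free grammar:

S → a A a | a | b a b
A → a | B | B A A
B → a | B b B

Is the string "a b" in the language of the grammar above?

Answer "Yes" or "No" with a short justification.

No - no valid derivation exists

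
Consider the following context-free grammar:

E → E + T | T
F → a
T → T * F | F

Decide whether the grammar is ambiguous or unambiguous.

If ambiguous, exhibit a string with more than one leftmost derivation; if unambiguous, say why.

Unambiguous - every string in the language has a unique leftmost derivation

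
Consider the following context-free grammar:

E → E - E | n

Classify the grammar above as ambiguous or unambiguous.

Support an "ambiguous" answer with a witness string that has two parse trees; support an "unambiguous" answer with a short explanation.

Ambiguous - the string 'n - n - n - n - n' has two distinct parse trees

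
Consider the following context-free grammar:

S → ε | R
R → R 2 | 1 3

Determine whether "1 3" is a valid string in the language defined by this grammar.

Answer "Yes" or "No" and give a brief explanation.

Yes - a valid derivation exists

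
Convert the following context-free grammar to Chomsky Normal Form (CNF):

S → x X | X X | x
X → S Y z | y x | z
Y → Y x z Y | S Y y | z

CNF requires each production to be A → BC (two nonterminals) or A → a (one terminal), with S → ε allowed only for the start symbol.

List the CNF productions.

TX → x; S → x; TZ → z; TY → y; X → z; Y → z; S → TX X; S → X X; X → S X0; X0 → Y TZ; X → TY TX; Y → Y X1; X1 → TX X2; X2 → TZ Y; Y → S X3; X3 → Y TY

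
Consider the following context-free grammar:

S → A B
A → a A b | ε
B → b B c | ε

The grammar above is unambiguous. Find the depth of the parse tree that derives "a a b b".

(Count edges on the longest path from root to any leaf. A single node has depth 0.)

4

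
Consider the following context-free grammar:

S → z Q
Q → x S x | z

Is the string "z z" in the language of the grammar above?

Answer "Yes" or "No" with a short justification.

Yes - a valid derivation exists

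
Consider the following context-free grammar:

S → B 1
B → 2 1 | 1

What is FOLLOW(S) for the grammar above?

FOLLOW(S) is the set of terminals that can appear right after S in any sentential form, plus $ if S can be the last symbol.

We compute FOLLOW(S) using the standard algorithm.
FOLLOW(S) starts with {$}.
FIRST(B) = {1, 2}
FIRST(S) = {1, 2}
FOLLOW(B) = {1}
FOLLOW(S) = {$}
Therefore, FOLLOW(S) = {$}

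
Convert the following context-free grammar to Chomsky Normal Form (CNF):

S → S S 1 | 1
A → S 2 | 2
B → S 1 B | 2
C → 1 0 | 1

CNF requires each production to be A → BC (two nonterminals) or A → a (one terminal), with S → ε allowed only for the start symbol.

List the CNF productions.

T1 → 1; S → 1; T2 → 2; A → 2; B → 2; T0 → 0; C → 1; S → S X0; X0 → S T1; A → S T2; B → S X1; X1 → T1 B; C → T1 T0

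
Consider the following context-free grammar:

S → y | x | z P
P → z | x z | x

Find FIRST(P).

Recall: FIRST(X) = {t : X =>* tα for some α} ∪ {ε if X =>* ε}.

We compute FIRST(P) using the standard algorithm.
FIRST(P) = {x, z}
FIRST(S) = {x, y, z}
Therefore, FIRST(P) = {x, z}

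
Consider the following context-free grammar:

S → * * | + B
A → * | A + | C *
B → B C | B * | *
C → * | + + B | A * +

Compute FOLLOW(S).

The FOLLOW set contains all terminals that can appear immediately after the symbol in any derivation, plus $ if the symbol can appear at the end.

We compute FOLLOW(S) using the standard algorithm.
FOLLOW(S) starts with {$}.
FIRST(A) = {*, +}
FIRST(B) = {*}
FIRST(C) = {*, +}
FIRST(S) = {*, +}
FOLLOW(A) = {*, +}
FOLLOW(B) = {$, *, +}
FOLLOW(C) = {$, *, +}
FOLLOW(S) = {$}
Therefore, FOLLOW(S) = {$}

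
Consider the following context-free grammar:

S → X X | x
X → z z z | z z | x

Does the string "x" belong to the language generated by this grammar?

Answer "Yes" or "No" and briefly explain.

Yes - a valid derivation exists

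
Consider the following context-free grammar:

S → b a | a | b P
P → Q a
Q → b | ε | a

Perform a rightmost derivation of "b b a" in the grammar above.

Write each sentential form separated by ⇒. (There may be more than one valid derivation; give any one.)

S ⇒ b P ⇒ b Q a ⇒ b b a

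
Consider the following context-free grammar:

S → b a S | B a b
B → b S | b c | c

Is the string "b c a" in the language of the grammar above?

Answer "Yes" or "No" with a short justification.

No - no valid derivation exists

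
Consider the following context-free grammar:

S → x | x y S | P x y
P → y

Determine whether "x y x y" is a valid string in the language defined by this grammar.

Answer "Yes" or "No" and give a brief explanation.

No - no valid derivation exists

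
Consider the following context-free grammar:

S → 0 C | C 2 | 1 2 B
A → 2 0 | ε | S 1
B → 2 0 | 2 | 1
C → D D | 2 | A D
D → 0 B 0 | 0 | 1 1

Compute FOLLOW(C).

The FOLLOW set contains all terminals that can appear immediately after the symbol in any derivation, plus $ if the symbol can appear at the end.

We compute FOLLOW(C) using the standard algorithm.
FOLLOW(S) starts with {$}.
FIRST(A) = {0, 1, 2, ε}
FIRST(B) = {1, 2}
FIRST(C) = {0, 1, 2}
FIRST(D) = {0, 1}
FIRST(S) = {0, 1, 2}
FOLLOW(A) = {0, 1}
FOLLOW(B) = {$, 0, 1}
FOLLOW(C) = {$, 1, 2}
FOLLOW(D) = {$, 0, 1, 2}
FOLLOW(S) = {$, 1}
Therefore, FOLLOW(C) = {$, 1, 2}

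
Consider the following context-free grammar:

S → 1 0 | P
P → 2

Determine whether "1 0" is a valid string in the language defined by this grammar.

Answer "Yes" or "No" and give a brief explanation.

Yes - a valid derivation exists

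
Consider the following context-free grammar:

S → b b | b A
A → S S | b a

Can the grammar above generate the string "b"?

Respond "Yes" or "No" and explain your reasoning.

No - no valid derivation exists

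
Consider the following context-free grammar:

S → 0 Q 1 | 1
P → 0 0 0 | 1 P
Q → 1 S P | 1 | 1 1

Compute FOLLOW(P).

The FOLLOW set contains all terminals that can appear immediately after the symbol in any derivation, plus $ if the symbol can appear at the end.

We compute FOLLOW(P) using the standard algorithm.
FOLLOW(S) starts with {$}.
FIRST(P) = {0, 1}
FIRST(Q) = {1}
FIRST(S) = {0, 1}
FOLLOW(P) = {1}
FOLLOW(Q) = {1}
FOLLOW(S) = {$, 0, 1}
Therefore, FOLLOW(P) = {1}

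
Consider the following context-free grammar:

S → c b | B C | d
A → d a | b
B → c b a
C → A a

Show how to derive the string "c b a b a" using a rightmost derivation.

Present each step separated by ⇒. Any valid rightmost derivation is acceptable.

S ⇒ B C ⇒ B A a ⇒ B b a ⇒ c b a b a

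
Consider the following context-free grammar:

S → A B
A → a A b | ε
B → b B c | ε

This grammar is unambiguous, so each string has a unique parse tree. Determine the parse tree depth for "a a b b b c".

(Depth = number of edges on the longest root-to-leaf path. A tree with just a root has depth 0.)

4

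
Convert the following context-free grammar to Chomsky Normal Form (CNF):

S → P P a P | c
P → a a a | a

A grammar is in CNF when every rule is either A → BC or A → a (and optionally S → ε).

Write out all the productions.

TA → a; S → c; P → a; S → P X0; X0 → P X1; X1 → TA P; P → TA X2; X2 → TA TA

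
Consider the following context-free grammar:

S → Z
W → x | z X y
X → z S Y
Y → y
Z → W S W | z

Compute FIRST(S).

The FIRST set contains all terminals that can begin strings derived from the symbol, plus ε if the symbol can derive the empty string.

We compute FIRST(S) using the standard algorithm.
FIRST(S) = {x, z}
FIRST(W) = {x, z}
FIRST(X) = {z}
FIRST(Y) = {y}
FIRST(Z) = {x, z}
Therefore, FIRST(S) = {x, z}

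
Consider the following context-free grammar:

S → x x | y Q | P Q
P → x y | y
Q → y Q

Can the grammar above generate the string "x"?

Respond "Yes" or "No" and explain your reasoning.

No - no valid derivation exists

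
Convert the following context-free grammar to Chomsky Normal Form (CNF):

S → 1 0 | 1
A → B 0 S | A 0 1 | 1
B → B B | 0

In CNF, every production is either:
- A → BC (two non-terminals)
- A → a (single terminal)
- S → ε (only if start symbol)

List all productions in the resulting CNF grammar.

T1 → 1; T0 → 0; S → 1; A → 1; B → 0; S → T1 T0; A → B X0; X0 → T0 S; A → A X1; X1 → T0 T1; B → B B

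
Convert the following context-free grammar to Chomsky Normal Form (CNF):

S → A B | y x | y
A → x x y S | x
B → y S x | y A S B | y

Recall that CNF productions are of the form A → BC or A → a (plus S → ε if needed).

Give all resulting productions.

TY → y; TX → x; S → y; A → x; B → y; S → A B; S → TY TX; A → TX X0; X0 → TX X1; X1 → TY S; B → TY X2; X2 → S TX; B → TY X3; X3 → A X4; X4 → S B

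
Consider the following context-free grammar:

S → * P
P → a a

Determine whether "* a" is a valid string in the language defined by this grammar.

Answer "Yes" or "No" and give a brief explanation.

No - no valid derivation exists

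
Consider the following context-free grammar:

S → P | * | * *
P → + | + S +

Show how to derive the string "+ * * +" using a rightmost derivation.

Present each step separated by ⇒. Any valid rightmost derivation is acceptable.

S ⇒ P ⇒ + S + ⇒ + * * +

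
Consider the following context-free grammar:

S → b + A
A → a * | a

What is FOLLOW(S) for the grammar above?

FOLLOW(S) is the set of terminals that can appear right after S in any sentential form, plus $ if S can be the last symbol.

We compute FOLLOW(S) using the standard algorithm.
FOLLOW(S) starts with {$}.
FIRST(A) = {a}
FIRST(S) = {b}
FOLLOW(A) = {$}
FOLLOW(S) = {$}
Therefore, FOLLOW(S) = {$}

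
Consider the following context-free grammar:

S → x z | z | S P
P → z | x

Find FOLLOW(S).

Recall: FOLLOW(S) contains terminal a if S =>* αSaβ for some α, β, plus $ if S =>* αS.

We compute FOLLOW(S) using the standard algorithm.
FOLLOW(S) starts with {$}.
FIRST(P) = {x, z}
FIRST(S) = {x, z}
FOLLOW(P) = {$, x, z}
FOLLOW(S) = {$, x, z}
Therefore, FOLLOW(S) = {$, x, z}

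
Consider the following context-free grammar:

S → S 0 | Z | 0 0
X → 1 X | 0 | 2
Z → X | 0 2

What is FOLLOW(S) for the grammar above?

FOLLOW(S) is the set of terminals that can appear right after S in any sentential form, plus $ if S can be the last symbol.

We compute FOLLOW(S) using the standard algorithm.
FOLLOW(S) starts with {$}.
FIRST(S) = {0, 1, 2}
FIRST(X) = {0, 1, 2}
FIRST(Z) = {0, 1, 2}
FOLLOW(S) = {$, 0}
FOLLOW(X) = {$, 0}
FOLLOW(Z) = {$, 0}
Therefore, FOLLOW(S) = {$, 0}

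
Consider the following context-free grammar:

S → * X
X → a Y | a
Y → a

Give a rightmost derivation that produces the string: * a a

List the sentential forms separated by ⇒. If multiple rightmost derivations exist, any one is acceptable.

S ⇒ * X ⇒ * a Y ⇒ * a a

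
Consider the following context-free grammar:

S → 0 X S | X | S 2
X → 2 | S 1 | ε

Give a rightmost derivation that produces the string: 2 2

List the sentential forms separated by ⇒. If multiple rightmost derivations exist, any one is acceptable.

S ⇒ S 2 ⇒ X 2 ⇒ 2 2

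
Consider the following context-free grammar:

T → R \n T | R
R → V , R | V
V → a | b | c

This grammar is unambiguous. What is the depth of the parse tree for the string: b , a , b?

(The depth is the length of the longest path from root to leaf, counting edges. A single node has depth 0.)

5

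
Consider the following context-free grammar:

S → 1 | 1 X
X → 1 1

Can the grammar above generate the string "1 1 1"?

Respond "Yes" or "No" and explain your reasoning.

Yes - a valid derivation exists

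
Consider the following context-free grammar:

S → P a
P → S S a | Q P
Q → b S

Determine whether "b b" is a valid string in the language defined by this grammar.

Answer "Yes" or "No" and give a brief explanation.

No - no valid derivation exists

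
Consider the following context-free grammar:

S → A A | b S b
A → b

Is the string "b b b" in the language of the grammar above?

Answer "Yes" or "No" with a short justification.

No - no valid derivation exists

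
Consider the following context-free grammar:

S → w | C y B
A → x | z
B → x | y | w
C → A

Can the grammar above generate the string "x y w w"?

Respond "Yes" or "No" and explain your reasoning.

No - no valid derivation exists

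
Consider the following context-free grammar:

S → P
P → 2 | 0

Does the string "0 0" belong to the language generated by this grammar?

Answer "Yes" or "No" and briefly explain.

No - no valid derivation exists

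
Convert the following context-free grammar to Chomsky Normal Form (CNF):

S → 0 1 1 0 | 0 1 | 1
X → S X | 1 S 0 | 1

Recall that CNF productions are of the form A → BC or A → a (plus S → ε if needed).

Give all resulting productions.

T0 → 0; T1 → 1; S → 1; X → 1; S → T0 X0; X0 → T1 X1; X1 → T1 T0; S → T0 T1; X → S X; X → T1 X2; X2 → S T0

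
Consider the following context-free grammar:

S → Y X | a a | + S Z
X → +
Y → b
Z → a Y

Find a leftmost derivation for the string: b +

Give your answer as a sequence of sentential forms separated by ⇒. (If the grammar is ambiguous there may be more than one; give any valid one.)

S ⇒ Y X ⇒ b X ⇒ b +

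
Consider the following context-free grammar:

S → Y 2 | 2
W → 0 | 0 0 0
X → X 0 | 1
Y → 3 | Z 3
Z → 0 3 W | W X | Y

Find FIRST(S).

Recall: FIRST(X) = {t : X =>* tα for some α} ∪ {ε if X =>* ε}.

We compute FIRST(S) using the standard algorithm.
FIRST(S) = {0, 2, 3}
FIRST(W) = {0}
FIRST(X) = {1}
FIRST(Y) = {0, 3}
FIRST(Z) = {0, 3}
Therefore, FIRST(S) = {0, 2, 3}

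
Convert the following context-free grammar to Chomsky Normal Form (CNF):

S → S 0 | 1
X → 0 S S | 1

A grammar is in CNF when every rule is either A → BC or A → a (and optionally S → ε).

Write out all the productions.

T0 → 0; S → 1; X → 1; S → S T0; X → T0 X0; X0 → S S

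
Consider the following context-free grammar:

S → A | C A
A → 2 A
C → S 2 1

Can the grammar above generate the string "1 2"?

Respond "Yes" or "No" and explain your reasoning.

No - no valid derivation exists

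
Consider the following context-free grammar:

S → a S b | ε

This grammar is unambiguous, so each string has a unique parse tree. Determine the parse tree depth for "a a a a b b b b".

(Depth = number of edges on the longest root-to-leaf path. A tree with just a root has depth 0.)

5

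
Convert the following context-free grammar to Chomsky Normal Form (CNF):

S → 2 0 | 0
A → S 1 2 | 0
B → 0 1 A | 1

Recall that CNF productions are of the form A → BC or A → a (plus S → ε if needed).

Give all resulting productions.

T2 → 2; T0 → 0; S → 0; T1 → 1; A → 0; B → 1; S → T2 T0; A → S X0; X0 → T1 T2; B → T0 X1; X1 → T1 A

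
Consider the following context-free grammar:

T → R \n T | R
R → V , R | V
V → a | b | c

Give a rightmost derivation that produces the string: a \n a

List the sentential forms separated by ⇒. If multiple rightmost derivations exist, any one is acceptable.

T ⇒ R \n T ⇒ R \n R ⇒ R \n V ⇒ R \n a ⇒ V \n a ⇒ a \n a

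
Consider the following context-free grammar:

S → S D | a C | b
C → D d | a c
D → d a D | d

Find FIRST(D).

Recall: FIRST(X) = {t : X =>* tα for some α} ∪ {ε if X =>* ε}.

We compute FIRST(D) using the standard algorithm.
FIRST(C) = {a, d}
FIRST(D) = {d}
FIRST(S) = {a, b}
Therefore, FIRST(D) = {d}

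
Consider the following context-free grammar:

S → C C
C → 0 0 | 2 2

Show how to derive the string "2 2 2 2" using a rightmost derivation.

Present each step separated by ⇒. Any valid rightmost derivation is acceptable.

S ⇒ C C ⇒ C 2 2 ⇒ 2 2 2 2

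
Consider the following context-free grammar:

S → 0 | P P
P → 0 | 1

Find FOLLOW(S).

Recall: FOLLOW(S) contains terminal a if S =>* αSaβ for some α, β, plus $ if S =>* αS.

We compute FOLLOW(S) using the standard algorithm.
FOLLOW(S) starts with {$}.
FIRST(P) = {0, 1}
FIRST(S) = {0, 1}
FOLLOW(P) = {$, 0, 1}
FOLLOW(S) = {$}
Therefore, FOLLOW(S) = {$}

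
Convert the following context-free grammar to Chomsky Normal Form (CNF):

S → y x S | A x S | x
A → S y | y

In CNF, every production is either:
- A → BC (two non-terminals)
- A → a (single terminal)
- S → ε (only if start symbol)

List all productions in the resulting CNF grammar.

TY → y; TX → x; S → x; A → y; S → TY X0; X0 → TX S; S → A X1; X1 → TX S; A → S TY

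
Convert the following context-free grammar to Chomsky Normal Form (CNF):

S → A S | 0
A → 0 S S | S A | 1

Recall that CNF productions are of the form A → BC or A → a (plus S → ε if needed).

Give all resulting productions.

S → 0; T0 → 0; A → 1; S → A S; A → T0 X0; X0 → S S; A → S A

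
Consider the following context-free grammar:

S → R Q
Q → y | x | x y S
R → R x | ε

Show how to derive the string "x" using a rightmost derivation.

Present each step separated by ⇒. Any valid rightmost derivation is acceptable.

S ⇒ R Q ⇒ R x ⇒ x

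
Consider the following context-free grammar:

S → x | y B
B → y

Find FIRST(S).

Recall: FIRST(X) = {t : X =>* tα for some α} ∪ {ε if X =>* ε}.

We compute FIRST(S) using the standard algorithm.
FIRST(B) = {y}
FIRST(S) = {x, y}
Therefore, FIRST(S) = {x, y}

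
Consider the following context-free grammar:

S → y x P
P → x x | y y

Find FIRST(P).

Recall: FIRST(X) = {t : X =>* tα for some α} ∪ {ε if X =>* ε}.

We compute FIRST(P) using the standard algorithm.
FIRST(P) = {x, y}
FIRST(S) = {y}
Therefore, FIRST(P) = {x, y}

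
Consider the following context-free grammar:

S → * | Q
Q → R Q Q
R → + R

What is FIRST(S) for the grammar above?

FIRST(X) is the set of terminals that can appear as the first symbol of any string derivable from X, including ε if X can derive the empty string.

We compute FIRST(S) using the standard algorithm.
FIRST(Q) = {+}
FIRST(R) = {+}
FIRST(S) = {*, +}
Therefore, FIRST(S) = {*, +}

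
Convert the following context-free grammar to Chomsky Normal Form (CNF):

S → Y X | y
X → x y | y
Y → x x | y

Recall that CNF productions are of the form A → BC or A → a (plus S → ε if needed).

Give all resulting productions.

S → y; TX → x; TY → y; X → y; Y → y; S → Y X; X → TX TY; Y → TX TX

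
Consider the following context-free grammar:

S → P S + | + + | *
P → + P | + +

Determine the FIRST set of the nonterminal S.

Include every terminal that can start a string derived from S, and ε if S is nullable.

We compute FIRST(S) using the standard algorithm.
FIRST(P) = {+}
FIRST(S) = {*, +}
Therefore, FIRST(S) = {*, +}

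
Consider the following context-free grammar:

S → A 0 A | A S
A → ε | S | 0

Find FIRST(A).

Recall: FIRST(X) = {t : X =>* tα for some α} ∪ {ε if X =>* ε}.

We compute FIRST(A) using the standard algorithm.
FIRST(A) = {0, ε}
FIRST(S) = {0}
Therefore, FIRST(A) = {0, ε}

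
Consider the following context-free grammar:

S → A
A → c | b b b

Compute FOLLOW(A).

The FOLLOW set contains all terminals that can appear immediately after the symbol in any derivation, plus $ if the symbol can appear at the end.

We compute FOLLOW(A) using the standard algorithm.
FOLLOW(S) starts with {$}.
FIRST(A) = {b, c}
FIRST(S) = {b, c}
FOLLOW(A) = {$}
FOLLOW(S) = {$}
Therefore, FOLLOW(A) = {$}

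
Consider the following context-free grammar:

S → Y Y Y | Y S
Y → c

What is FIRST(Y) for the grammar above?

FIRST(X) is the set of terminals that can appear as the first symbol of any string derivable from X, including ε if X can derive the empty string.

We compute FIRST(Y) using the standard algorithm.
FIRST(S) = {c}
FIRST(Y) = {c}
Therefore, FIRST(Y) = {c}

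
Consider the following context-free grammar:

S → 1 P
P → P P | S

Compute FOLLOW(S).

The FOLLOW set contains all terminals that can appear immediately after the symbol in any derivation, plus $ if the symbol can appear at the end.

We compute FOLLOW(S) using the standard algorithm.
FOLLOW(S) starts with {$}.
FIRST(P) = {1}
FIRST(S) = {1}
FOLLOW(P) = {$, 1}
FOLLOW(S) = {$, 1}
Therefore, FOLLOW(S) = {$, 1}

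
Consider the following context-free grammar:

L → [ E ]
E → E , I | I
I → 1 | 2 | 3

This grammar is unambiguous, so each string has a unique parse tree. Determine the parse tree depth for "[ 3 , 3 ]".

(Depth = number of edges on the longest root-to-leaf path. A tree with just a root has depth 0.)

4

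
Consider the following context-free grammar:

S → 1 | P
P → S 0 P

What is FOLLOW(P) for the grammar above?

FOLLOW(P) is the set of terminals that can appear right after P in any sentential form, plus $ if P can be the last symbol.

We compute FOLLOW(P) using the standard algorithm.
FOLLOW(S) starts with {$}.
FIRST(P) = {1}
FIRST(S) = {1}
FOLLOW(P) = {$, 0}
FOLLOW(S) = {$, 0}
Therefore, FOLLOW(P) = {$, 0}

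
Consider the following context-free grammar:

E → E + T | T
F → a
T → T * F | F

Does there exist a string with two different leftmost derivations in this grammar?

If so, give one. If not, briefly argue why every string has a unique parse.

No - every string in the language has a unique leftmost derivation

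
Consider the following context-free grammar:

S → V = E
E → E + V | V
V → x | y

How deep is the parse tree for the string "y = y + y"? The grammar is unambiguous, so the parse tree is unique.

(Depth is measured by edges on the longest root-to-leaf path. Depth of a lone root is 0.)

4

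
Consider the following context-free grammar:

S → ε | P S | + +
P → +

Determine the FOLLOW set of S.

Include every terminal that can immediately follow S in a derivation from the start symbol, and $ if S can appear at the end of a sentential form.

We compute FOLLOW(S) using the standard algorithm.
FOLLOW(S) starts with {$}.
FIRST(P) = {+}
FIRST(S) = {+, ε}
FOLLOW(P) = {$, +}
FOLLOW(S) = {$}
Therefore, FOLLOW(S) = {$}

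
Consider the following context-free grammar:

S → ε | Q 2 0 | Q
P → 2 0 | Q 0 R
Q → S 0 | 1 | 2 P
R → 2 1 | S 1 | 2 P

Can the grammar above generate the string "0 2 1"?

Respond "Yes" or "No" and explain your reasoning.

No - no valid derivation exists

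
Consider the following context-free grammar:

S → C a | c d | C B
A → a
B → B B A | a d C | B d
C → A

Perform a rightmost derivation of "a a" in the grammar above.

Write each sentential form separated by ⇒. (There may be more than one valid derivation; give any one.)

S ⇒ C a ⇒ A a ⇒ a a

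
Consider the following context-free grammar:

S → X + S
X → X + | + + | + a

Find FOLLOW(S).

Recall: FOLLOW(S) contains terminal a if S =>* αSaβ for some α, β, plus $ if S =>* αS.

We compute FOLLOW(S) using the standard algorithm.
FOLLOW(S) starts with {$}.
FIRST(S) = {+}
FIRST(X) = {+}
FOLLOW(S) = {$}
FOLLOW(X) = {+}
Therefore, FOLLOW(S) = {$}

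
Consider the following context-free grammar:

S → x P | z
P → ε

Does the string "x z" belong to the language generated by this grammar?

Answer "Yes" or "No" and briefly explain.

No - no valid derivation exists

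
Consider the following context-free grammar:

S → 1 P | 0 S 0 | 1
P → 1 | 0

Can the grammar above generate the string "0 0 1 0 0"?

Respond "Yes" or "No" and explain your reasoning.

Yes - a valid derivation exists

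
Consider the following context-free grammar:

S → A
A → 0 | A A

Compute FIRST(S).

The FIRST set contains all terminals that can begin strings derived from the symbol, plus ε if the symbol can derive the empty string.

We compute FIRST(S) using the standard algorithm.
FIRST(A) = {0}
FIRST(S) = {0}
Therefore, FIRST(S) = {0}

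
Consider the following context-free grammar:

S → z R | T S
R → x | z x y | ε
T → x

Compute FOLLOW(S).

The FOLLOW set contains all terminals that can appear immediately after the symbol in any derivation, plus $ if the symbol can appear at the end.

We compute FOLLOW(S) using the standard algorithm.
FOLLOW(S) starts with {$}.
FIRST(R) = {x, z, ε}
FIRST(S) = {x, z}
FIRST(T) = {x}
FOLLOW(R) = {$}
FOLLOW(S) = {$}
FOLLOW(T) = {x, z}
Therefore, FOLLOW(S) = {$}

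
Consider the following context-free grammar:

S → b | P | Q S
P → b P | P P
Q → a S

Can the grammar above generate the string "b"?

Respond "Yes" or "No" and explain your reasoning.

Yes - a valid derivation exists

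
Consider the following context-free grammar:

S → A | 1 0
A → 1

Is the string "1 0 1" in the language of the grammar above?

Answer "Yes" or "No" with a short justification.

No - no valid derivation exists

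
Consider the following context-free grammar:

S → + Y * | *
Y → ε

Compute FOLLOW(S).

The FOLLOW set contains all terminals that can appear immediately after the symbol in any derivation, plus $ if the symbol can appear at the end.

We compute FOLLOW(S) using the standard algorithm.
FOLLOW(S) starts with {$}.
FIRST(S) = {*, +}
FIRST(Y) = {ε}
FOLLOW(S) = {$}
FOLLOW(Y) = {*}
Therefore, FOLLOW(S) = {$}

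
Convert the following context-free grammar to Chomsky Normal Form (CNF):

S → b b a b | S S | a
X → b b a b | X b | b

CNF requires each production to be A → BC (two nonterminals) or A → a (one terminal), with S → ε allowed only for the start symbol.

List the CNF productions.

TB → b; TA → a; S → a; X → b; S → TB X0; X0 → TB X1; X1 → TA TB; S → S S; X → TB X2; X2 → TB X3; X3 → TA TB; X → X TB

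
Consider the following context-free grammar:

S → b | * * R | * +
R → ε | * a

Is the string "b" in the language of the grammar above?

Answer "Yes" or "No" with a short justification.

Yes - a valid derivation exists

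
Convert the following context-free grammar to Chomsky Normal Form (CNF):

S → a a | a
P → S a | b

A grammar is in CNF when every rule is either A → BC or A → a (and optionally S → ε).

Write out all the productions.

TA → a; S → a; P → b; S → TA TA; P → S TA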